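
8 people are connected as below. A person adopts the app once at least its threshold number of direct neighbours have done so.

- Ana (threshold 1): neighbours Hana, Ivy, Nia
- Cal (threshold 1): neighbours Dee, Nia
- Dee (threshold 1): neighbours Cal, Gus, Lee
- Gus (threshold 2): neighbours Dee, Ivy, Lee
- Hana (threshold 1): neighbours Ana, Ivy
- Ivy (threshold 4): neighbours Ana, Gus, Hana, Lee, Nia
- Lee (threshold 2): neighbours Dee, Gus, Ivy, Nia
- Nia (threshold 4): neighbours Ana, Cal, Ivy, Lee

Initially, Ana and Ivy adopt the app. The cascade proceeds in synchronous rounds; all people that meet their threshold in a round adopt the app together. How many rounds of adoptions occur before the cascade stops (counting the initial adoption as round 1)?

2

Round 1 — Ana, Ivy adopt the app (initial).
Round 2 — checking thresholds:
  Gus: 1 of 3 neighbours < 2, not yet.
  Hana: 2 of 2 neighbours ≥ 1, adopts the app.
  Lee: 1 of 4 neighbours < 2, not yet.
  Nia: 2 of 4 neighbours < 4, not yet.
Round 3 — no new adoptions; cascade stops.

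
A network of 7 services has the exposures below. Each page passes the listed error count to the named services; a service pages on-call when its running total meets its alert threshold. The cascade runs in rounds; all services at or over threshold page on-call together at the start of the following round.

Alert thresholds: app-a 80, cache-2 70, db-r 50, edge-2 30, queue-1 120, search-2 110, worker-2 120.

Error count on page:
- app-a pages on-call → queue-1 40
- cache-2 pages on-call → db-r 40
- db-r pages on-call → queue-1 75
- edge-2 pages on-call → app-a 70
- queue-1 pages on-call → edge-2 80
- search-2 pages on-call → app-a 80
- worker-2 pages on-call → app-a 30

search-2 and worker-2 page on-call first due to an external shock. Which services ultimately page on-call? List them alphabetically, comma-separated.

app-a, search-2, worker-2

Round 1 — search-2, worker-2 page on-call (initial).
  app-a: +80+30 → 110 ≥ 80
Round 2 — app-a pages on-call.
  queue-1: +40 → 40 < 120
No further pages.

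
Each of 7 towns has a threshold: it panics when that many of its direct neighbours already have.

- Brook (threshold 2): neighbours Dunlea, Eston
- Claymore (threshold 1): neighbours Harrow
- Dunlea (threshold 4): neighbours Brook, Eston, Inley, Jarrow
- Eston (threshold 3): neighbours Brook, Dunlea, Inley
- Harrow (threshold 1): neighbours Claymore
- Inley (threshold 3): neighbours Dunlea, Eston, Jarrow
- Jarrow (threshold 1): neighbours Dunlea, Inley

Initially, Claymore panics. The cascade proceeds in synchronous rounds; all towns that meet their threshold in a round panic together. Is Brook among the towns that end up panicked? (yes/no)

Round 1 — Claymore panics (initial).
Round 2 — checking thresholds:
  Harrow: 1 of 1 neighbours ≥ 1, panics.
Round 3 — no new panics; cascade stops.

no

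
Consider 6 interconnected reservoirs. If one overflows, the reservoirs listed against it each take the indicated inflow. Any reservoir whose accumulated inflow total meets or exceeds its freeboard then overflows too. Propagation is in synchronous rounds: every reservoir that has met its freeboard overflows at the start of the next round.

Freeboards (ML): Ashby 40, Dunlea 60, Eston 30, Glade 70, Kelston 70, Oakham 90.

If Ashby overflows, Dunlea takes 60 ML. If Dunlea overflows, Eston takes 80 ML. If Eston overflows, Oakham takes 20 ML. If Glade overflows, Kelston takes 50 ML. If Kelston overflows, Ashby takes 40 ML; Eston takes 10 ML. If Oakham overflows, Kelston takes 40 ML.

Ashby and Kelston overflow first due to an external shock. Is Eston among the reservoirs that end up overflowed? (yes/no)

Round 1 — Ashby, Kelston overflow (initial).
  Dunlea: +60 → 60 ≥ 60
  Eston: +10 → 10 < 30
Round 2 — Dunlea overflows.
  Eston: +80 → 90 ≥ 30
Round 3 — Eston overflows.
  Oakham: +20 → 20 < 90
No further overflows.

yes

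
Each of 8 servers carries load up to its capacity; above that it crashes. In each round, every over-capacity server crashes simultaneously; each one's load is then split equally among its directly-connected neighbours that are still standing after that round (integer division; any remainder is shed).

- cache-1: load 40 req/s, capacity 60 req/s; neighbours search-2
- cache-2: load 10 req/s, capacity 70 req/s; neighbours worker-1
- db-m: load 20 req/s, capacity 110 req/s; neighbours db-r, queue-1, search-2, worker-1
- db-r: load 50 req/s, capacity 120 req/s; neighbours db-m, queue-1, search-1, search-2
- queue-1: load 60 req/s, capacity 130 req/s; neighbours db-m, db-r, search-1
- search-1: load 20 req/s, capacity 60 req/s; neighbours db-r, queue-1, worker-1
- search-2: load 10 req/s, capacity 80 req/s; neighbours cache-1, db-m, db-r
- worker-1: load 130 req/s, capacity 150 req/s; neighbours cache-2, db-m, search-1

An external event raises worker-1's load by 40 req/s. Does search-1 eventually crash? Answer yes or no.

Round 1 — worker-1 at 170 > 150. worker-1 crashes.
  worker-1 sheds 170 req/s to cache-2, db-m, search-1: 56 each (2 lost).
    cache-2: 10+56 = 66 ≤ 70
    db-m: 20+56 = 76 ≤ 110
    search-1: 20+56 = 76 > 60
Round 2 — search-1 crashes.
  search-1 sheds 76 req/s to db-r, queue-1: 38 each.
    db-r: 50+38 = 88 ≤ 120
    queue-1: 60+38 = 98 ≤ 130
No further crashes.

yes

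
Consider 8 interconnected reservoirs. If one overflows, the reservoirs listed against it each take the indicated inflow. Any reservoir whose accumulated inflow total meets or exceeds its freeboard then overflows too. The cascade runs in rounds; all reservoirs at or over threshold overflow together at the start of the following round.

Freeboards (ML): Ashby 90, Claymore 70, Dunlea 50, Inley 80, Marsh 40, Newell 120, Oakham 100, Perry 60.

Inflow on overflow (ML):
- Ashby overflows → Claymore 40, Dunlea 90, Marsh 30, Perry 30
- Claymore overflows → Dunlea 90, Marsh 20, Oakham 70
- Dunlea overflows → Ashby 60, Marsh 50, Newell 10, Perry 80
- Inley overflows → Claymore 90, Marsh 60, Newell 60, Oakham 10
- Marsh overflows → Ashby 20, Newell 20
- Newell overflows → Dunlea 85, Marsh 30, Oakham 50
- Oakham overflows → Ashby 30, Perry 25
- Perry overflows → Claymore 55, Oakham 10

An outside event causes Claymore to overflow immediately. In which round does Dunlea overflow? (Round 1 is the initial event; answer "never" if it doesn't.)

2

Round 1 — Claymore overflows (initial).
  Dunlea: +90 → 90 ≥ 50
  Marsh: +20 → 20 < 40
  Oakham: +70 → 70 < 100
Round 2 — Dunlea overflows.
  Ashby: +60 → 60 < 90
  Marsh: +50 → 70 ≥ 40
  Newell: +10 → 10 < 120
  Perry: +80 → 80 ≥ 60
Round 3 — Marsh, Perry overflow.
  Ashby: +20 → 80 < 90
  Newell: +20 → 30 < 120
  Oakham: +10 → 80 < 100
No further overflows.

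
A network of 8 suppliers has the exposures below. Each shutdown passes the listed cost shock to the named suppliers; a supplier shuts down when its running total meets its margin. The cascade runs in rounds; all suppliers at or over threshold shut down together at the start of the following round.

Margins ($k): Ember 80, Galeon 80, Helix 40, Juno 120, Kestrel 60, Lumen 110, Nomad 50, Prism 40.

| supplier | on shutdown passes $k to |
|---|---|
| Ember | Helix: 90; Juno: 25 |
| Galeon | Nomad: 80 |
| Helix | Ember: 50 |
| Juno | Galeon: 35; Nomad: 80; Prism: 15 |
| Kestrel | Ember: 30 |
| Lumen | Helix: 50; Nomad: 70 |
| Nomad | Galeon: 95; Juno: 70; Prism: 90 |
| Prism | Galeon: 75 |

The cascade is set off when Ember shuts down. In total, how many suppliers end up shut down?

2

Round 1 — Ember shuts down (initial).
  Helix: +90 → 90 ≥ 40
  Juno: +25 → 25 < 120
Round 2 — Helix shuts down.
No further shutdowns.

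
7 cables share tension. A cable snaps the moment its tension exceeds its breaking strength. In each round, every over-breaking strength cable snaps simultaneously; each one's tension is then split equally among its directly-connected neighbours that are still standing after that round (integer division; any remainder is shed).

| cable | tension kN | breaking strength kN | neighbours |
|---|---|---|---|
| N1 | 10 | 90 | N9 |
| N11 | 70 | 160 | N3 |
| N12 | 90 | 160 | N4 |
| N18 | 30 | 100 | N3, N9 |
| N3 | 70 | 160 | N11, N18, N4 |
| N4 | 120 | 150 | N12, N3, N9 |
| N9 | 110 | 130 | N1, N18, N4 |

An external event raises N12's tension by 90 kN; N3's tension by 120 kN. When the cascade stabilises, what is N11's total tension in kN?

Round 1 — N12 at 180 > 160; N3 at 190 > 160. N12, N3 snap.
  N12 sheds 180 kN to N4: 180 each.
    N4: 120+180 = 300 > 150
  N3 sheds 190 kN to N11, N18, N4: 63 each (1 lost).
    N11: 70+63 = 133 ≤ 160
    N18: 30+63 = 93 ≤ 100
    N4: 300+63 = 363 > 150
Round 2 — N4 snaps.
  N4 sheds 363 kN to N9: 363 each.
    N9: 110+363 = 473 > 130
Round 3 — N9 snaps.
  N9 sheds 473 kN to N1, N18: 236 each (1 lost).
    N1: 10+236 = 246 > 90
    N18: 93+236 = 329 > 100
Round 4 — N1, N18 snap.
  N1 sheds 246 kN: no online neighbours, lost.
  N18 sheds 329 kN: no online neighbours, lost.
No further breaks.

133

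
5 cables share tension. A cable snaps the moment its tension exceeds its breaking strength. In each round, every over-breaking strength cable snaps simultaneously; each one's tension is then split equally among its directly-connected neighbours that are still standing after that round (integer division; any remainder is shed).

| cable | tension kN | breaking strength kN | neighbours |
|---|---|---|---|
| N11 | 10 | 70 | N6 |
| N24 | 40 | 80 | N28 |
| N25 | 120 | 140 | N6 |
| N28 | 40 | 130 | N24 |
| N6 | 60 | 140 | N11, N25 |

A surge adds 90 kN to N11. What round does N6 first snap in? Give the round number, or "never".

Round 1 — N11 at 100 > 70. N11 snaps.
  N11 sheds 100 kN to N6: 100 each.
    N6: 60+100 = 160 > 140
Round 2 — N6 snaps.
  N6 sheds 160 kN to N25: 160 each.
    N25: 120+160 = 280 > 140
Round 3 — N25 snaps.
  N25 sheds 280 kN: no online neighbours, lost.
No further breaks.

2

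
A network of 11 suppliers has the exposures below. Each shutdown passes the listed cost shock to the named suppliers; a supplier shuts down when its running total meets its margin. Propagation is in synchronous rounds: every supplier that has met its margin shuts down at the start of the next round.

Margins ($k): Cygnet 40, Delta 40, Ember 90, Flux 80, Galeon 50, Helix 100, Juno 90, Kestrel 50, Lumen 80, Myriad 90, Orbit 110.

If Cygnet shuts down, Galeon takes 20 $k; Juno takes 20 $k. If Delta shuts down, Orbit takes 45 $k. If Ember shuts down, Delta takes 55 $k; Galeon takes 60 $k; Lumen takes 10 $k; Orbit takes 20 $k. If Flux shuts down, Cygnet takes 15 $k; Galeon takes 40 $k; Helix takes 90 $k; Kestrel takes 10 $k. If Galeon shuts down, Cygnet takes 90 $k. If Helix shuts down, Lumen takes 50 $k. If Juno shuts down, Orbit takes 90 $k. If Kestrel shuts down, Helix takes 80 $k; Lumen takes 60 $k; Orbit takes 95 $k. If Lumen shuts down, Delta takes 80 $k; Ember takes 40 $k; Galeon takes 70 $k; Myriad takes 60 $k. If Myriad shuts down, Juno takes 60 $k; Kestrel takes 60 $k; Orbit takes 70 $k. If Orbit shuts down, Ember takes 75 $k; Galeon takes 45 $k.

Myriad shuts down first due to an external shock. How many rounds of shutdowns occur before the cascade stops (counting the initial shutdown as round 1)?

3

Round 1 — Myriad shuts down (initial).
  Juno: +60 → 60 < 90
  Kestrel: +60 → 60 ≥ 50
  Orbit: +70 → 70 < 110
Round 2 — Kestrel shuts down.
  Helix: +80 → 80 < 100
  Lumen: +60 → 60 < 80
  Orbit: +95 → 165 ≥ 110
Round 3 — Orbit shuts down.
  Ember: +75 → 75 < 90
  Galeon: +45 → 45 < 50
No further shutdowns.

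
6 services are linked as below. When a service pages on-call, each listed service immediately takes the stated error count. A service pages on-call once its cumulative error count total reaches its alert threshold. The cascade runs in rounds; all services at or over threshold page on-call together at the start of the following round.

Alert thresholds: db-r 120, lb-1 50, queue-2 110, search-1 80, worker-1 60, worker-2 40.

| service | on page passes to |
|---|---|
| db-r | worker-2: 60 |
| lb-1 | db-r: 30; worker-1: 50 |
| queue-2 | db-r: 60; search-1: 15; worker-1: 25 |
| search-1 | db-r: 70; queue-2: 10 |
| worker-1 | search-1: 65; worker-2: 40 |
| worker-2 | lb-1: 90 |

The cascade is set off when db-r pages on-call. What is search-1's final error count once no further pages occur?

0

Round 1 — db-r pages on-call (initial).
  worker-2: +60 → 60 ≥ 40
Round 2 — worker-2 pages on-call.
  lb-1: +90 → 90 ≥ 50
Round 3 — lb-1 pages on-call.
  worker-1: +50 → 50 < 60
No further pages.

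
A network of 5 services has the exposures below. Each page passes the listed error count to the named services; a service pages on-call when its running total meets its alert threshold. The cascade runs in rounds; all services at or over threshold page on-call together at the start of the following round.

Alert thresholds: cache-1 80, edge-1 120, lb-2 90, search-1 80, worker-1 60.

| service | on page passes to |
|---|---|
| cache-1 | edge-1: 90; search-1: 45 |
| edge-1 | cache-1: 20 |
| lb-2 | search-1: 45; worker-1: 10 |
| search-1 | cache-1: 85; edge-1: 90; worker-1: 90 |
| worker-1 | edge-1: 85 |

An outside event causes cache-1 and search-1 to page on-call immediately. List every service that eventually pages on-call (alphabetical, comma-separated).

cache-1, edge-1, search-1, worker-1

Round 1 — cache-1, search-1 page on-call (initial).
  edge-1: +90+90 → 180 ≥ 120
  worker-1: +90 → 90 ≥ 60
Round 2 — edge-1, worker-1 page on-call.
No further pages.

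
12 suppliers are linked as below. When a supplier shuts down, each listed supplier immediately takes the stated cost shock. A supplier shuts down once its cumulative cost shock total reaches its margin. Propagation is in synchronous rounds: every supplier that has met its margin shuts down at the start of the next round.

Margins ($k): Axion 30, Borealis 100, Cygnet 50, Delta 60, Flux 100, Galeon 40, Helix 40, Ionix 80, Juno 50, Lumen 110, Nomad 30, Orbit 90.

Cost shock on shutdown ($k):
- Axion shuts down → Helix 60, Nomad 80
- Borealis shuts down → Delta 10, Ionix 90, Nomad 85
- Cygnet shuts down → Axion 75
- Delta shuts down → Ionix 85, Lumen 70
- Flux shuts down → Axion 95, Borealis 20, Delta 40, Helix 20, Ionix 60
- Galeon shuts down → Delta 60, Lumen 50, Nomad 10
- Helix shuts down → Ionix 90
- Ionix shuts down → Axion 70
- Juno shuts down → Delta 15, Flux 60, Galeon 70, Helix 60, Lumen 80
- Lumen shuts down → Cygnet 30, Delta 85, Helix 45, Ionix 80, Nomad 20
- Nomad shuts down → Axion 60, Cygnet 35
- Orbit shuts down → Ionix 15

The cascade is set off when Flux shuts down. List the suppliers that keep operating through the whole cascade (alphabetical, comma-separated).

Borealis, Cygnet, Delta, Galeon, Juno, Lumen, Orbit

Round 1 — Flux shuts down (initial).
  Axion: +95 → 95 ≥ 30
  Borealis: +20 → 20 < 100
  Delta: +40 → 40 < 60
  Helix: +20 → 20 < 40
  Ionix: +60 → 60 < 80
Round 2 — Axion shuts down.
  Helix: +60 → 80 ≥ 40
  Nomad: +80 → 80 ≥ 30
Round 3 — Helix, Nomad shut down.
  Cygnet: +35 → 35 < 50
  Ionix: +90 → 150 ≥ 80
Round 4 — Ionix shuts down.
No further shutdowns.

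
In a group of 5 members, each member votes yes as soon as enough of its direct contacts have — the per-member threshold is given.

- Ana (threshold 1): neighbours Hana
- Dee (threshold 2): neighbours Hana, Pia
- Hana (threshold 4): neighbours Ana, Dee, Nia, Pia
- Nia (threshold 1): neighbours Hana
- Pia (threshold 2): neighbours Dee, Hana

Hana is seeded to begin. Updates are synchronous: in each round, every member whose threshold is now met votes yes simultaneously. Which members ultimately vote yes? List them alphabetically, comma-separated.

Ana, Hana, Nia

Round 1 — Hana votes yes (initial).
Round 2 — checking thresholds:
  Ana: 1 of 1 neighbours ≥ 1, votes yes.
  Dee: 1 of 2 neighbours < 2, not yet.
  Nia: 1 of 1 neighbours ≥ 1, votes yes.
  Pia: 1 of 2 neighbours < 2, not yet.
Round 3 — no new yes votes; cascade stops.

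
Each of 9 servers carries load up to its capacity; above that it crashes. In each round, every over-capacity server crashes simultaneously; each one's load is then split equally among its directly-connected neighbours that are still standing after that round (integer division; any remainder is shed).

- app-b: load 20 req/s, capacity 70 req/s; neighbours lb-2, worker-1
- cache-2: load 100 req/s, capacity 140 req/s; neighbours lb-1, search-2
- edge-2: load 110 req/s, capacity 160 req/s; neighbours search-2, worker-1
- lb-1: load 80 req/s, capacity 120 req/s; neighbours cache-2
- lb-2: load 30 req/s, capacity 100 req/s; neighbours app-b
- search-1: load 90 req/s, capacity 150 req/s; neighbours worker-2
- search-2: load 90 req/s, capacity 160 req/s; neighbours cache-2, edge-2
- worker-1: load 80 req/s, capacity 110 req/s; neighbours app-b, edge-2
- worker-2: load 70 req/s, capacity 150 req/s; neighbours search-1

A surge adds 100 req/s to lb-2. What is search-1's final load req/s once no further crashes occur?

Round 1 — lb-2 at 130 > 100. lb-2 crashes.
  lb-2 sheds 130 req/s to app-b: 130 each.
    app-b: 20+130 = 150 > 70
Round 2 — app-b crashes.
  app-b sheds 150 req/s to worker-1: 150 each.
    worker-1: 80+150 = 230 > 110
Round 3 — worker-1 crashes.
  worker-1 sheds 230 req/s to edge-2: 230 each.
    edge-2: 110+230 = 340 > 160
Round 4 — edge-2 crashes.
  edge-2 sheds 340 req/s to search-2: 340 each.
    search-2: 90+340 = 430 > 160
Round 5 — search-2 crashes.
  search-2 sheds 430 req/s to cache-2: 430 each.
    cache-2: 100+430 = 530 > 140
Round 6 — cache-2 crashes.
  cache-2 sheds 530 req/s to lb-1: 530 each.
    lb-1: 80+530 = 610 > 120
Round 7 — lb-1 crashes.
  lb-1 sheds 610 req/s: no online neighbours, lost.
No further crashes.

90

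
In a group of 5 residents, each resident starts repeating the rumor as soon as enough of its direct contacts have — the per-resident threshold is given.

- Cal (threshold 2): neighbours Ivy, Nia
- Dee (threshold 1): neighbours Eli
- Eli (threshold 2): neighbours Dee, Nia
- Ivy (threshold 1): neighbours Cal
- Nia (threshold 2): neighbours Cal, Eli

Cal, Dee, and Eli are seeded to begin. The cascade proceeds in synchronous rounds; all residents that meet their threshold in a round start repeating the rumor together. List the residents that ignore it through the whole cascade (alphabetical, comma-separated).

Round 1 — Cal, Dee, Eli start repeating the rumor (initial).
Round 2 — checking thresholds:
  Ivy: 1 of 1 neighbours ≥ 1, starts repeating the rumor.
  Nia: 2 of 2 neighbours ≥ 2, starts repeating the rumor.
Round 3 — no new spreads; cascade stops.

none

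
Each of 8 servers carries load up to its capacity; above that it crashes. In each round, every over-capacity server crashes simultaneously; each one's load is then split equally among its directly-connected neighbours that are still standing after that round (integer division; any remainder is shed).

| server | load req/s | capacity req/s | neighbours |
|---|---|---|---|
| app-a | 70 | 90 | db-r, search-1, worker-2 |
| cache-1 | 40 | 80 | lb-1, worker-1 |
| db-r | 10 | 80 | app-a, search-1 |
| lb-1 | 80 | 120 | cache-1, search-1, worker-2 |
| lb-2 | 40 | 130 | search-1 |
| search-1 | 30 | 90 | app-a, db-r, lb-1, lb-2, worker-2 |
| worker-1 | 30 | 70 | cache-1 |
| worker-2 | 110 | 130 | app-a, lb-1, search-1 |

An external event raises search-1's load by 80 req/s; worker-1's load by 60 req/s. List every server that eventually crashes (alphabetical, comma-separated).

app-a, cache-1, db-r, lb-1, search-1, worker-1, worker-2

Round 1 — search-1 at 110 > 90; worker-1 at 90 > 70. search-1, worker-1 crash.
  search-1 sheds 110 req/s to app-a, db-r, lb-1, lb-2, worker-2: 22 each.
    app-a: 70+22 = 92 > 90
    db-r: 10+22 = 32 ≤ 80
    lb-1: 80+22 = 102 ≤ 120
    lb-2: 40+22 = 62 ≤ 130
    worker-2: 110+22 = 132 > 130
  worker-1 sheds 90 req/s to cache-1: 90 each.
    cache-1: 40+90 = 130 > 80
Round 2 — app-a, cache-1, worker-2 crash.
  app-a sheds 92 req/s to db-r: 92 each.
    db-r: 32+92 = 124 > 80
  cache-1 sheds 130 req/s to lb-1: 130 each.
    lb-1: 102+130 = 232 > 120
  worker-2 sheds 132 req/s to lb-1: 132 each.
    lb-1: 232+132 = 364 > 120
Round 3 — db-r, lb-1 crash.
  db-r sheds 124 req/s: no online neighbours, lost.
  lb-1 sheds 364 req/s: no online neighbours, lost.
No further crashes.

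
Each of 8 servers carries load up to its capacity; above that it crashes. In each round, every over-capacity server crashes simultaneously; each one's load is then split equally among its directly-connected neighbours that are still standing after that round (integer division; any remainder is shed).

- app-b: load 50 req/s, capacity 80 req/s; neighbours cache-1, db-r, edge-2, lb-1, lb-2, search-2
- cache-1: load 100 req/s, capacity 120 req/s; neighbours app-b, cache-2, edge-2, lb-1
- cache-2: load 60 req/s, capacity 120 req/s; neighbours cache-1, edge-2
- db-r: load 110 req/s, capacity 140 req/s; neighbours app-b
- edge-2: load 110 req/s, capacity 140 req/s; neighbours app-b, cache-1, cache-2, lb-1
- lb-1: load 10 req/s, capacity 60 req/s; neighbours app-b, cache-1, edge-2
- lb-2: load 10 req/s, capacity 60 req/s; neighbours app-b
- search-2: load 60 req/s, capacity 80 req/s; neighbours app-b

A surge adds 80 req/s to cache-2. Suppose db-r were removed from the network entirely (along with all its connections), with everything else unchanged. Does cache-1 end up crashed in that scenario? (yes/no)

With db-r removed:
Round 1 — cache-2 at 140 > 120. cache-2 crashes.
  cache-2 sheds 140 req/s to cache-1, edge-2: 70 each.
    cache-1: 100+70 = 170 > 120
    edge-2: 110+70 = 180 > 140
Round 2 — cache-1, edge-2 crash.
  cache-1 sheds 170 req/s to app-b, lb-1: 85 each.
    app-b: 50+85 = 135 > 80
    lb-1: 10+85 = 95 > 60
  edge-2 sheds 180 req/s to app-b, lb-1: 90 each.
    app-b: 135+90 = 225 > 80
    lb-1: 95+90 = 185 > 60
Round 3 — app-b, lb-1 crash.
  app-b sheds 225 req/s to lb-2, search-2: 112 each (1 lost).
    lb-2: 10+112 = 122 > 60
    search-2: 60+112 = 172 > 80
  lb-1 sheds 185 req/s: no online neighbours, lost.
Round 4 — lb-2, search-2 crash.
  lb-2 sheds 122 req/s: no online neighbours, lost.
  search-2 sheds 172 req/s: no online neighbours, lost.
No further crashes.

yes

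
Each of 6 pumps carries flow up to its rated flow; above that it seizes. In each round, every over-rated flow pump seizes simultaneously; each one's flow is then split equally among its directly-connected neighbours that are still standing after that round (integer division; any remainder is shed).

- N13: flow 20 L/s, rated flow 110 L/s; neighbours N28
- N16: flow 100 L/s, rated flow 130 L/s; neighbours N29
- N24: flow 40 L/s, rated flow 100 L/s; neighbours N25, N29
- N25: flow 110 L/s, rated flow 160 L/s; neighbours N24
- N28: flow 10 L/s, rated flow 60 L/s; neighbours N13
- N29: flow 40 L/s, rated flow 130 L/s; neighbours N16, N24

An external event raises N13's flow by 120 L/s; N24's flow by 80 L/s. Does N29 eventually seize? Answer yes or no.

no

Round 1 — N13 at 140 > 110; N24 at 120 > 100. N13, N24 seize.
  N13 sheds 140 L/s to N28: 140 each.
    N28: 10+140 = 150 > 60
  N24 sheds 120 L/s to N25, N29: 60 each.
    N25: 110+60 = 170 > 160
    N29: 40+60 = 100 ≤ 130
Round 2 — N25, N28 seize.
  N25 sheds 170 L/s: no online neighbours, lost.
  N28 sheds 150 L/s: no online neighbours, lost.
No further seizures.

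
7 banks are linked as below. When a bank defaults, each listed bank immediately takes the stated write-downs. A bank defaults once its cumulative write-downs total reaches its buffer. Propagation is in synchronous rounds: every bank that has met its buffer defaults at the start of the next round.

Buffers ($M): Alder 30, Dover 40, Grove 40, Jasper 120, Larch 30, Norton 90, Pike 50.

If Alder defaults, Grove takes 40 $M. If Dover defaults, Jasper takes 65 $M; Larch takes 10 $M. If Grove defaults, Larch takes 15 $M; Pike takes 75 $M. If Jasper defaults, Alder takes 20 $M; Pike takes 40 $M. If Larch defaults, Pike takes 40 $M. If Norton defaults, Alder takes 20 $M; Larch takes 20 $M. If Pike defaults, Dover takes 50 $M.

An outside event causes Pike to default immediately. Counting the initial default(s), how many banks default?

2

Round 1 — Pike defaults (initial).
  Dover: +50 → 50 ≥ 40
Round 2 — Dover defaults.
  Jasper: +65 → 65 < 120
  Larch: +10 → 10 < 30
No further defaults.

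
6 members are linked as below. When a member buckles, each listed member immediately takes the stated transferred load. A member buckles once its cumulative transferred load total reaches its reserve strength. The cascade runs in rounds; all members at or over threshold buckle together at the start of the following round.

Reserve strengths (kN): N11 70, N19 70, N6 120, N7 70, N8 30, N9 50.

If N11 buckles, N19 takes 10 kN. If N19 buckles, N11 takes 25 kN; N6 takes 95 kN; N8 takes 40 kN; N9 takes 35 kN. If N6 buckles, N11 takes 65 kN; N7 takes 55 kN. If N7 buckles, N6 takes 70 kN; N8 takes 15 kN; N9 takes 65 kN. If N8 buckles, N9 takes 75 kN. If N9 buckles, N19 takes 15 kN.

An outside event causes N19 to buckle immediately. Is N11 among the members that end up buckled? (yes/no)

Round 1 — N19 buckles (initial).
  N11: +25 → 25 < 70
  N6: +95 → 95 < 120
  N8: +40 → 40 ≥ 30
  N9: +35 → 35 < 50
Round 2 — N8 buckles.
  N9: +75 → 110 ≥ 50
Round 3 — N9 buckles.
No further bucklings.

no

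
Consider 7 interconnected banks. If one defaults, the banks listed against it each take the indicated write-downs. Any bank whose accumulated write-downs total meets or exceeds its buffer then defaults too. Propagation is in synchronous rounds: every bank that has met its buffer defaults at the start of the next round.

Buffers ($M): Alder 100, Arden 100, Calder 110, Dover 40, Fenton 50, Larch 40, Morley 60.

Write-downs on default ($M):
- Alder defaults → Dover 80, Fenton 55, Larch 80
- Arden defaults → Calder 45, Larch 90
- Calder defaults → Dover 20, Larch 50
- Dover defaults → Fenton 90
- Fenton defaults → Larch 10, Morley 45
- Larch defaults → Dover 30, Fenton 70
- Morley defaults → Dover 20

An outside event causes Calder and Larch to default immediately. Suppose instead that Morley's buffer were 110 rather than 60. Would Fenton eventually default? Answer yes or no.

With Morley's buffer at 110:
Round 1 — Calder, Larch default (initial).
  Dover: +20+30 → 50 ≥ 40
  Fenton: +70 → 70 ≥ 50
Round 2 — Dover, Fenton default.
  Morley: +45 → 45 < 110
No further defaults.

yes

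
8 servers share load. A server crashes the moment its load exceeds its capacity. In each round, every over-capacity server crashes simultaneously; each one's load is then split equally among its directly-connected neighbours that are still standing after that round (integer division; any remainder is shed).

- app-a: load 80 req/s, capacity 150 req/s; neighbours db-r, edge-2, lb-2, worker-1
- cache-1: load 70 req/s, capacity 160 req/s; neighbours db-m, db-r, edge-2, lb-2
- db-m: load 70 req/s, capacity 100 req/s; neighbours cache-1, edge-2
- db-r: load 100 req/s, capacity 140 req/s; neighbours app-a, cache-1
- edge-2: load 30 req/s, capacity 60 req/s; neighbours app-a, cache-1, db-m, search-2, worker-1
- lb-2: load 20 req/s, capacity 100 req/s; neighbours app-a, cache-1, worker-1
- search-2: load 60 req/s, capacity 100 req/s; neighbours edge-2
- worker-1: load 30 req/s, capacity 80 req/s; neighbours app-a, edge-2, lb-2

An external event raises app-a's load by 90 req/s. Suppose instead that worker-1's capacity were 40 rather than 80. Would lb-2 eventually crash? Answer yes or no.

With worker-1's capacity at 40:
Round 1 — app-a at 170 > 150. app-a crashes.
  app-a sheds 170 req/s to db-r, edge-2, lb-2, worker-1: 42 each (2 lost).
    db-r: 100+42 = 142 > 140
    edge-2: 30+42 = 72 > 60
    lb-2: 20+42 = 62 ≤ 100
    worker-1: 30+42 = 72 > 40
Round 2 — db-r, edge-2, worker-1 crash.
  db-r sheds 142 req/s to cache-1: 142 each.
    cache-1: 70+142 = 212 > 160
  edge-2 sheds 72 req/s to cache-1, db-m, search-2: 24 each.
    cache-1: 212+24 = 236 > 160
    db-m: 70+24 = 94 ≤ 100
    search-2: 60+24 = 84 ≤ 100
  worker-1 sheds 72 req/s to lb-2: 72 each.
    lb-2: 62+72 = 134 > 100
Round 3 — cache-1, lb-2 crash.
  cache-1 sheds 236 req/s to db-m: 236 each.
    db-m: 94+236 = 330 > 100
  lb-2 sheds 134 req/s: no online neighbours, lost.
Round 4 — db-m crashes.
  db-m sheds 330 req/s: no online neighbours, lost.
No further crashes.

yes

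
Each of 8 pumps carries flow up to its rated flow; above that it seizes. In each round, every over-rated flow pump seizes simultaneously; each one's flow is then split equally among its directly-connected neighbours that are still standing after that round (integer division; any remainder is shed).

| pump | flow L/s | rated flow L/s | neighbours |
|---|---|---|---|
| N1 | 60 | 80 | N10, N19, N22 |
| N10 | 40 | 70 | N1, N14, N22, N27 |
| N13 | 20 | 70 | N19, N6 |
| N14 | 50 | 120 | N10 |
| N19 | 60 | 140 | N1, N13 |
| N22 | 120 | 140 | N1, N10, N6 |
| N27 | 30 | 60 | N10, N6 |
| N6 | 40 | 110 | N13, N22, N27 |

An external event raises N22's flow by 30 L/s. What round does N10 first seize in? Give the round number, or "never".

2

Round 1 — N22 at 150 > 140. N22 seizes.
  N22 sheds 150 L/s to N1, N10, N6: 50 each.
    N1: 60+50 = 110 > 80
    N10: 40+50 = 90 > 70
    N6: 40+50 = 90 ≤ 110
Round 2 — N1, N10 seize.
  N1 sheds 110 L/s to N19: 110 each.
    N19: 60+110 = 170 > 140
  N10 sheds 90 L/s to N14, N27: 45 each.
    N14: 50+45 = 95 ≤ 120
    N27: 30+45 = 75 > 60
Round 3 — N19, N27 seize.
  N19 sheds 170 L/s to N13: 170 each.
    N13: 20+170 = 190 > 70
  N27 sheds 75 L/s to N6: 75 each.
    N6: 90+75 = 165 > 110
Round 4 — N13, N6 seize.
  N13 sheds 190 L/s: no online neighbours, lost.
  N6 sheds 165 L/s: no online neighbours, lost.
No further seizures.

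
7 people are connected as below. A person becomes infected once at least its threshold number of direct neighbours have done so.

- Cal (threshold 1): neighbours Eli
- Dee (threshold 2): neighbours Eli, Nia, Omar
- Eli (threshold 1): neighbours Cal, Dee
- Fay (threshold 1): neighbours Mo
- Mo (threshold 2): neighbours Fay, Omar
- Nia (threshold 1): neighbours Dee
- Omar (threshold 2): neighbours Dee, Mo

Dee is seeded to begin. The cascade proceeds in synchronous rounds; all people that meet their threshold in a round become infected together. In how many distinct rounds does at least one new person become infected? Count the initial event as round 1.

3

Round 1 — Dee becomes infected (initial).
Round 2 — checking thresholds:
  Eli: 1 of 2 neighbours ≥ 1, becomes infected.
  Nia: 1 of 1 neighbours ≥ 1, becomes infected.
  Omar: 1 of 2 neighbours < 2, holds.
Round 3 — checking thresholds:
  Cal: 1 of 1 neighbours ≥ 1, becomes infected.
  Omar: 1 of 2 neighbours < 2, holds.
Round 4 — no new infections; cascade stops.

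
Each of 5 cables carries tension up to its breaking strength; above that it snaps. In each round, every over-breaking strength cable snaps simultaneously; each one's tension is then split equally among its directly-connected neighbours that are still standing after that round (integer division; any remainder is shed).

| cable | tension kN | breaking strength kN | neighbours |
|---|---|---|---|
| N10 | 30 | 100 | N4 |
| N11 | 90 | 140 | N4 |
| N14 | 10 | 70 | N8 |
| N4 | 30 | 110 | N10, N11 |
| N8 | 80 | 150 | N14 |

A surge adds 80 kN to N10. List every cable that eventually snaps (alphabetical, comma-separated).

Round 1 — N10 at 110 > 100. N10 snaps.
  N10 sheds 110 kN to N4: 110 each.
    N4: 30+110 = 140 > 110
Round 2 — N4 snaps.
  N4 sheds 140 kN to N11: 140 each.
    N11: 90+140 = 230 > 140
Round 3 — N11 snaps.
  N11 sheds 230 kN: no online neighbours, lost.
No further breaks.

N10, N11, N4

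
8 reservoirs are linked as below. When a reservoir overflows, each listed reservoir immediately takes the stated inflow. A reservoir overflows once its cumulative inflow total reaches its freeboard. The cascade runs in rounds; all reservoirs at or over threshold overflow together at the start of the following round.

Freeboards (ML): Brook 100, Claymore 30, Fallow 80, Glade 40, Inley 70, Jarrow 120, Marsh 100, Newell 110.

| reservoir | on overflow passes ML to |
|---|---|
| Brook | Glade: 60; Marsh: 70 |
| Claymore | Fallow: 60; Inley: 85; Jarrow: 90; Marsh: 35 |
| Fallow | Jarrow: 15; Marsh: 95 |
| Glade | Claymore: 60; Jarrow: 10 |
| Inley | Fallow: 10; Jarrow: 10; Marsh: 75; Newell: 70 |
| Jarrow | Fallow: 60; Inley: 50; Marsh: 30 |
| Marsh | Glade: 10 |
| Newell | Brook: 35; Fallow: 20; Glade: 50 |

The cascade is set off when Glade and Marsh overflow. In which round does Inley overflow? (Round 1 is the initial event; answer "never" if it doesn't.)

Round 1 — Glade, Marsh overflow (initial).
  Claymore: +60 → 60 ≥ 30
  Jarrow: +10 → 10 < 120
Round 2 — Claymore overflows.
  Fallow: +60 → 60 < 80
  Inley: +85 → 85 ≥ 70
  Jarrow: +90 → 100 < 120
Round 3 — Inley overflows.
  Fallow: +10 → 70 < 80
  Jarrow: +10 → 110 < 120
  Newell: +70 → 70 < 110
No further overflows.

3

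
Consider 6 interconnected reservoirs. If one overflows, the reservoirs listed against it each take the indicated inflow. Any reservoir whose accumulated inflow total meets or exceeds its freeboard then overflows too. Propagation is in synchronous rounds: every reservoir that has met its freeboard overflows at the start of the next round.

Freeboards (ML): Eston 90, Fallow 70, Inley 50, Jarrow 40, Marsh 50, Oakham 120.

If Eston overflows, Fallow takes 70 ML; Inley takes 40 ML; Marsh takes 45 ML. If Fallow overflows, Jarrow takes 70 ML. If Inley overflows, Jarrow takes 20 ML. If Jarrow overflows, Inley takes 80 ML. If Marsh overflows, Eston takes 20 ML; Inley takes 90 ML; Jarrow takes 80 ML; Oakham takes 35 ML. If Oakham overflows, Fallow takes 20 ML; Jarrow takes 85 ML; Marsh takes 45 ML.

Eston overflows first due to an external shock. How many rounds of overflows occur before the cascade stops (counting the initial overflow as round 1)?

4

Round 1 — Eston overflows (initial).
  Fallow: +70 → 70 ≥ 70
  Inley: +40 → 40 < 50
  Marsh: +45 → 45 < 50
Round 2 — Fallow overflows.
  Jarrow: +70 → 70 ≥ 40
Round 3 — Jarrow overflows.
  Inley: +80 → 120 ≥ 50
Round 4 — Inley overflows.
No further overflows.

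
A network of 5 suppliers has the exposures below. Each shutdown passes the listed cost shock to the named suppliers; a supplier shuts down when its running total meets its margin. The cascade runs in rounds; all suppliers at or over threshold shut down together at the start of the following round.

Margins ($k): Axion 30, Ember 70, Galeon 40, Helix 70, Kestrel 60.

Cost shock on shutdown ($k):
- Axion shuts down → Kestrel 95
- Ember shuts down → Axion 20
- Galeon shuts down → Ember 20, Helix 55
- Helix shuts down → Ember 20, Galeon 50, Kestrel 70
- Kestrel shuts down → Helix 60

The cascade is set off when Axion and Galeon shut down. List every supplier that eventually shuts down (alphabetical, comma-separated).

Round 1 — Axion, Galeon shut down (initial).
  Ember: +20 → 20 < 70
  Helix: +55 → 55 < 70
  Kestrel: +95 → 95 ≥ 60
Round 2 — Kestrel shuts down.
  Helix: +60 → 115 ≥ 70
Round 3 — Helix shuts down.
  Ember: +20 → 40 < 70
No further shutdowns.

Axion, Galeon, Helix, Kestrel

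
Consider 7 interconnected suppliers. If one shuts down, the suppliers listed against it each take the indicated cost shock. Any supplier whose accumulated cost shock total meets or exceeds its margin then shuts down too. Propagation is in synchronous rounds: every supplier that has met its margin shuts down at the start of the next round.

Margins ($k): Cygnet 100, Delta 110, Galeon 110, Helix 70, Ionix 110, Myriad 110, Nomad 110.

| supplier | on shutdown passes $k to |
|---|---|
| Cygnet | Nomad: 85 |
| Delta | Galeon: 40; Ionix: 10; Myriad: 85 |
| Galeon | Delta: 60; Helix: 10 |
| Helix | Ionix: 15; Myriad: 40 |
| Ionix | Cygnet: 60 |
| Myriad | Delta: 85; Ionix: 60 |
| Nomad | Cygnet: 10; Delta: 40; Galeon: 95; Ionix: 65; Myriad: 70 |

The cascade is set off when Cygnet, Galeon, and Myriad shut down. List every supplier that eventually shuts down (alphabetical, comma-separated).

Round 1 — Cygnet, Galeon, Myriad shut down (initial).
  Delta: +60+85 → 145 ≥ 110
  Helix: +10 → 10 < 70
  Ionix: +60 → 60 < 110
  Nomad: +85 → 85 < 110
Round 2 — Delta shuts down.
  Ionix: +10 → 70 < 110
No further shutdowns.

Cygnet, Delta, Galeon, Myriad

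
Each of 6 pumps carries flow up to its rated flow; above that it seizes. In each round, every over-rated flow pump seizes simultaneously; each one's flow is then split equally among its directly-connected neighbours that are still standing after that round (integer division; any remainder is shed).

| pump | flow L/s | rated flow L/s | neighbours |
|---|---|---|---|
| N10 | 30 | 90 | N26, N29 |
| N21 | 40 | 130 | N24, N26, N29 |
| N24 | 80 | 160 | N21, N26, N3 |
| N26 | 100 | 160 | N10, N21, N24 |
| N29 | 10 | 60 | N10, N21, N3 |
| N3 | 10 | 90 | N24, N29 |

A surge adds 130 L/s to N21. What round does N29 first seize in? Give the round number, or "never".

Round 1 — N21 at 170 > 130. N21 seizes.
  N21 sheds 170 L/s to N24, N26, N29: 56 each (2 lost).
    N24: 80+56 = 136 ≤ 160
    N26: 100+56 = 156 ≤ 160
    N29: 10+56 = 66 > 60
Round 2 — N29 seizes.
  N29 sheds 66 L/s to N10, N3: 33 each.
    N10: 30+33 = 63 ≤ 90
    N3: 10+33 = 43 ≤ 90
No further seizures.

2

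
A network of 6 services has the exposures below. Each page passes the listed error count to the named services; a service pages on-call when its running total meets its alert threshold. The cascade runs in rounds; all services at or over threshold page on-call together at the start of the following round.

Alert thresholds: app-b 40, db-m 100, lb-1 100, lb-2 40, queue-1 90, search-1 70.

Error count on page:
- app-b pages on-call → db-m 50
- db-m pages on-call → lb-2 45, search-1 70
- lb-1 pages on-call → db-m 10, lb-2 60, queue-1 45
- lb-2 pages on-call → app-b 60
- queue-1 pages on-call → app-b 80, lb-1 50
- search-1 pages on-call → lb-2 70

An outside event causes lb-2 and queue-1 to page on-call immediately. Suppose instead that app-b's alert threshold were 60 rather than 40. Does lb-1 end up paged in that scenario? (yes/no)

With app-b's alert threshold at 60:
Round 1 — lb-2, queue-1 page on-call (initial).
  app-b: +60+80 → 140 ≥ 60
  lb-1: +50 → 50 < 100
Round 2 — app-b pages on-call.
  db-m: +50 → 50 < 100
No further pages.

no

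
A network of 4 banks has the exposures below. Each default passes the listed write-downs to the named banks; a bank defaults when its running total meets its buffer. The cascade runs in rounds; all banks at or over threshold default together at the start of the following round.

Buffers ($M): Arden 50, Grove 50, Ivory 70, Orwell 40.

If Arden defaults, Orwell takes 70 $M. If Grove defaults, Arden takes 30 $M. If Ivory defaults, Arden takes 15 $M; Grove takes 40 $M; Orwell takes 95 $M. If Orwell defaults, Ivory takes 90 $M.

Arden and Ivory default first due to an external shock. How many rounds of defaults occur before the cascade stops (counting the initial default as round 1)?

Round 1 — Arden, Ivory default (initial).
  Grove: +40 → 40 < 50
  Orwell: +70+95 → 165 ≥ 40
Round 2 — Orwell defaults.
No further defaults.

2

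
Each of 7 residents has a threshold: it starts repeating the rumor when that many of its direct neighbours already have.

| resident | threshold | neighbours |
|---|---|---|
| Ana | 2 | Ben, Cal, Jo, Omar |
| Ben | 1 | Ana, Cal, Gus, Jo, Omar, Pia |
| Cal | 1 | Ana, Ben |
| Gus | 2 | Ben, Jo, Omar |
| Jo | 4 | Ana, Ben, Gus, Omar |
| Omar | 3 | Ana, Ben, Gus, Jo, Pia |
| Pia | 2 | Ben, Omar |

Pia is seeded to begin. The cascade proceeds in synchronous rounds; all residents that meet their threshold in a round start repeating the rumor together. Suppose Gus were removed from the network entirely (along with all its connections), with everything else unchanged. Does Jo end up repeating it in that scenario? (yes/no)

With Gus removed:
Round 1 — Pia starts repeating the rumor (initial).
Round 2 — checking thresholds:
  Ben: 1 of 5 neighbours ≥ 1, starts repeating the rumor.
  Omar: 1 of 4 neighbours < 3, below threshold.
Round 3 — checking thresholds:
  Ana: 1 of 4 neighbours < 2, below threshold.
  Cal: 1 of 2 neighbours ≥ 1, starts repeating the rumor.
  Jo: 1 of 3 neighbours < 4, below threshold.
  Omar: 2 of 4 neighbours < 3, below threshold.
Round 4 — checking thresholds:
  Ana: 2 of 4 neighbours ≥ 2, starts repeating the rumor.
  Jo: 1 of 3 neighbours < 4, below threshold.
  Omar: 2 of 4 neighbours < 3, below threshold.
Round 5 — checking thresholds:
  Jo: 2 of 3 neighbours < 4, below threshold.
  Omar: 3 of 4 neighbours ≥ 3, starts repeating the rumor.
Round 6 — no new spreads; cascade stops.

no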